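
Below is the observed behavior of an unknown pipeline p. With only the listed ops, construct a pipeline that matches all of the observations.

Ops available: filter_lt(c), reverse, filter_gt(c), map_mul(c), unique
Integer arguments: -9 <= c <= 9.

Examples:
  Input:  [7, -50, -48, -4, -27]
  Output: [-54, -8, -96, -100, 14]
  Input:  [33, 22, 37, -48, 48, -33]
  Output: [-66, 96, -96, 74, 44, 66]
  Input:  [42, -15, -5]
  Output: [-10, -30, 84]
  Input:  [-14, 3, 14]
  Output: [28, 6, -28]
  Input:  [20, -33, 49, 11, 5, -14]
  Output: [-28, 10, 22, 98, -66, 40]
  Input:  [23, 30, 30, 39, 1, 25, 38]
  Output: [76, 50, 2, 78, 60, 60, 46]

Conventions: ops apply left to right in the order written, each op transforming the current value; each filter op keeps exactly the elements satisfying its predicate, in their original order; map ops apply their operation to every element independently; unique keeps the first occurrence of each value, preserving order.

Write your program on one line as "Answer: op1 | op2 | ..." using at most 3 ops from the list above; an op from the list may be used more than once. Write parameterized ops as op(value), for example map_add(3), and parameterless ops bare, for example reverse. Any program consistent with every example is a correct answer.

reverse | map_mul(2)

Check, running the answer program on each example:
  [7, -50, -48, -4, -27] -> [-27, -4, -48, -50, 7] -> [-54, -8, -96, -100, 14]
  [33, 22, 37, -48, 48, -33] -> [-33, 48, -48, 37, 22, 33] -> [-66, 96, -96, 74, 44, 66]
  [42, -15, -5] -> [-5, -15, 42] -> [-10, -30, 84]
  [-14, 3, 14] -> [14, 3, -14] -> [28, 6, -28]
  [20, -33, 49, 11, 5, -14] -> [-14, 5, 11, 49, -33, 20] -> [-28, 10, 22, 98, -66, 40]
  [23, 30, 30, 39, 1, 25, 38] -> [38, 25, 1, 39, 30, 30, 23] -> [76, 50, 2, 78, 60, 60, 46]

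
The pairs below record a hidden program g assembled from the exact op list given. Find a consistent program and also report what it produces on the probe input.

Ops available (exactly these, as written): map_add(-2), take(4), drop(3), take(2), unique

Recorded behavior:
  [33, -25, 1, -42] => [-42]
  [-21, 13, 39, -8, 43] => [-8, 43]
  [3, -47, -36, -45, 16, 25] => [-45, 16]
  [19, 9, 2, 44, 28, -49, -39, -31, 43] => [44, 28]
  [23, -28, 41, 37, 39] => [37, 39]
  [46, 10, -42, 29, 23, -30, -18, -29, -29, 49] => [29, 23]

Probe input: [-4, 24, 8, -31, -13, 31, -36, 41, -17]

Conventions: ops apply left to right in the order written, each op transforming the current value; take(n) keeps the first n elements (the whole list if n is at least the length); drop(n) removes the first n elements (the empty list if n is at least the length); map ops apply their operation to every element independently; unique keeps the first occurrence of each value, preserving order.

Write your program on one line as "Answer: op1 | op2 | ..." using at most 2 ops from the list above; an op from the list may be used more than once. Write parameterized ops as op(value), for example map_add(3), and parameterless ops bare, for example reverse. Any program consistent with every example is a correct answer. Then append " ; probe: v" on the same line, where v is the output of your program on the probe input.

drop(3) | take(2) ; probe: [-31, -13]

Check, running the answer program on each example:
  [33, -25, 1, -42] -> [-42] -> [-42]
  [-21, 13, 39, -8, 43] -> [-8, 43] -> [-8, 43]
  [3, -47, -36, -45, 16, 25] -> [-45, 16, 25] -> [-45, 16]
  [19, 9, 2, 44, 28, -49, -39, -31, 43] -> [44, 28, -49, -39, -31, 43] -> [44, 28]
  [23, -28, 41, 37, 39] -> [37, 39] -> [37, 39]
  [46, 10, -42, 29, 23, -30, -18, -29, -29, 49] -> [29, 23, -30, -18, -29, -29, 49] -> [29, 23]
  probe: [-4, 24, 8, -31, -13, 31, -36, 41, -17] -> [-31, -13, 31, -36, 41, -17] -> [-31, -13]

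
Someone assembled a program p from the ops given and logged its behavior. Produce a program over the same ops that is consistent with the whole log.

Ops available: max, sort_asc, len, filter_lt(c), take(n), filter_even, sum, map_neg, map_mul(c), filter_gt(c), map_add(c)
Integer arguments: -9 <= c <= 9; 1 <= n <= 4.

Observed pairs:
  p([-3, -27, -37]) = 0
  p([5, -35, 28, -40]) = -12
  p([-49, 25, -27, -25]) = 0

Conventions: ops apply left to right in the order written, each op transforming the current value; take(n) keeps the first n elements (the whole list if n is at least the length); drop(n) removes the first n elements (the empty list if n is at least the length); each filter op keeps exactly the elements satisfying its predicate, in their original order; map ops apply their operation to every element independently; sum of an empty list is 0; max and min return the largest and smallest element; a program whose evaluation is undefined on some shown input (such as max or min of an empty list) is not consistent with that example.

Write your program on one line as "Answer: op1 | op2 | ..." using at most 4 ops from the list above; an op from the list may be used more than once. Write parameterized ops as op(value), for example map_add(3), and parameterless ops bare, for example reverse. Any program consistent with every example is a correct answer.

filter_even | sort_asc | sum

Check, running the answer program on each example:
  [-3, -27, -37] -> [] -> [] -> 0
  [5, -35, 28, -40] -> [28, -40] -> [-40, 28] -> -12
  [-49, 25, -27, -25] -> [] -> [] -> 0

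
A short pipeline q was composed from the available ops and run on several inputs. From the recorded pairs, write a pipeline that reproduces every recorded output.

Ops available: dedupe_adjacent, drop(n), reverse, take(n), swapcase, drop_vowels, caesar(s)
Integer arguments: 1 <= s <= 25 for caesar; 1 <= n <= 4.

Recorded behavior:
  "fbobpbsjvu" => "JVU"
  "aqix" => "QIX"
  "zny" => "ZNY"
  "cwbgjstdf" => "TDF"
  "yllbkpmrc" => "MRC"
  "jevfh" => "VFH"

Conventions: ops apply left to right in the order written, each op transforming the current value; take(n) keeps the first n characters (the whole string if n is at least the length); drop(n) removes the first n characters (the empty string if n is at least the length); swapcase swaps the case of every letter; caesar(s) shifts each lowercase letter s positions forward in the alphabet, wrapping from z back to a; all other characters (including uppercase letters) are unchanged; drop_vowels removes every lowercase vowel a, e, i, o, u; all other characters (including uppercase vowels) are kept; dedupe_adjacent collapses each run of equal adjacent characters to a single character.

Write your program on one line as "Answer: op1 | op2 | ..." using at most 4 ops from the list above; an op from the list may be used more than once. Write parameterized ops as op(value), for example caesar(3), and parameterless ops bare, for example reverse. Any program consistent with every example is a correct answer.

reverse | swapcase | take(3) | reverse

Check, running the answer program on each example:
  "fbobpbsjvu" -> "uvjsbpbobf" -> "UVJSBPBOBF" -> "UVJ" -> "JVU"
  "aqix" -> "xiqa" -> "XIQA" -> "XIQ" -> "QIX"
  "zny" -> "ynz" -> "YNZ" -> "YNZ" -> "ZNY"
  "cwbgjstdf" -> "fdtsjgbwc" -> "FDTSJGBWC" -> "FDT" -> "TDF"
  "yllbkpmrc" -> "crmpkblly" -> "CRMPKBLLY" -> "CRM" -> "MRC"
  "jevfh" -> "hfvej" -> "HFVEJ" -> "HFV" -> "VFH"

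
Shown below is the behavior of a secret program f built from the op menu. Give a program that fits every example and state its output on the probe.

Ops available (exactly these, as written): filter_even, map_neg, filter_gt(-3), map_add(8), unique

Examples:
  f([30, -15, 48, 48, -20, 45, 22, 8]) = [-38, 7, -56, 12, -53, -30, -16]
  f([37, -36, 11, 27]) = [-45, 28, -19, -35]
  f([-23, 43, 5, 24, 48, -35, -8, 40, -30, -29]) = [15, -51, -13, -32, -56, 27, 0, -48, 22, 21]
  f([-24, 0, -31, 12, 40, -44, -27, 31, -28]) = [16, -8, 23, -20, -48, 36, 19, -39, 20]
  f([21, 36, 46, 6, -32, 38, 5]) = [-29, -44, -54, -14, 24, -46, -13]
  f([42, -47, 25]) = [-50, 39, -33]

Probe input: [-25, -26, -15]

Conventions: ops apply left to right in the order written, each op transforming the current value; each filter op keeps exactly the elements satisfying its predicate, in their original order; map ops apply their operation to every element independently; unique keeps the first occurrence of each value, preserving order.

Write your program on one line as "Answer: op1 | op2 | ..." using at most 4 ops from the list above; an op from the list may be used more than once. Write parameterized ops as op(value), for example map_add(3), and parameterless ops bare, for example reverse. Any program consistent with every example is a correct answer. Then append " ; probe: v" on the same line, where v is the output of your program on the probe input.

unique | map_add(8) | map_neg ; probe: [17, 18, 7]

Check, running the answer program on each example:
  [30, -15, 48, 48, -20, 45, 22, 8] -> [30, -15, 48, -20, 45, 22, 8] -> [38, -7, 56, -12, 53, 30, 16] -> [-38, 7, -56, 12, -53, -30, -16]
  [37, -36, 11, 27] -> [37, -36, 11, 27] -> [45, -28, 19, 35] -> [-45, 28, -19, -35]
  [-23, 43, 5, 24, 48, -35, -8, 40, -30, -29] -> [-23, 43, 5, 24, 48, -35, -8, 40, -30, -29] -> [-15, 51, 13, 32, 56, -27, 0, 48, -22, -21] -> [15, -51, -13, -32, -56, 27, 0, -48, 22, 21]
  [-24, 0, -31, 12, 40, -44, -27, 31, -28] -> [-24, 0, -31, 12, 40, -44, -27, 31, -28] -> [-16, 8, -23, 20, 48, -36, -19, 39, -20] -> [16, -8, 23, -20, -48, 36, 19, -39, 20]
  [21, 36, 46, 6, -32, 38, 5] -> [21, 36, 46, 6, -32, 38, 5] -> [29, 44, 54, 14, -24, 46, 13] -> [-29, -44, -54, -14, 24, -46, -13]
  [42, -47, 25] -> [42, -47, 25] -> [50, -39, 33] -> [-50, 39, -33]
  probe: [-25, -26, -15] -> [-25, -26, -15] -> [-17, -18, -7] -> [17, 18, 7]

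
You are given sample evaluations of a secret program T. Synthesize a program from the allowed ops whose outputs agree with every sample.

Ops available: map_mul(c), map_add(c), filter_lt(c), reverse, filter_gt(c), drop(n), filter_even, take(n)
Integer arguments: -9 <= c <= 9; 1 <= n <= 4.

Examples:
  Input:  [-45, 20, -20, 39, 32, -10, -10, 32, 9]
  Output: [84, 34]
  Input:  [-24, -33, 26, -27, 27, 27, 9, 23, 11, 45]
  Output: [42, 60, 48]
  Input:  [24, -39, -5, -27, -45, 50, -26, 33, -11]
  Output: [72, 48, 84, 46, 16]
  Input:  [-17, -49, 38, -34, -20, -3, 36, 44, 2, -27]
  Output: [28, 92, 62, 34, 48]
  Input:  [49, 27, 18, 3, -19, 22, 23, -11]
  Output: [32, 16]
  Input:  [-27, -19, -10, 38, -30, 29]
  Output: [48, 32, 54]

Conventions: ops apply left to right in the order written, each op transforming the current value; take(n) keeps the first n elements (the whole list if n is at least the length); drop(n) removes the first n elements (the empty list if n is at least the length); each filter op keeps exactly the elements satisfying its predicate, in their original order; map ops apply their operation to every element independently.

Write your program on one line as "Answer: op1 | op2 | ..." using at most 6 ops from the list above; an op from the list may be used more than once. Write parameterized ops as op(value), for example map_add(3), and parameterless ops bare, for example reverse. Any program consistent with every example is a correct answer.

filter_lt(8) | map_add(3) | filter_lt(-2) | filter_lt(-7) | map_mul(-2)

Check, running the answer program on each example:
  [-45, 20, -20, 39, 32, -10, -10, 32, 9] -> [-45, -20, -10, -10] -> [-42, -17, -7, -7] -> [-42, -17, -7, -7] -> [-42, -17] -> [84, 34]
  [-24, -33, 26, -27, 27, 27, 9, 23, 11, 45] -> [-24, -33, -27] -> [-21, -30, -24] -> [-21, -30, -24] -> [-21, -30, -24] -> [42, 60, 48]
  [24, -39, -5, -27, -45, 50, -26, 33, -11] -> [-39, -5, -27, -45, -26, -11] -> [-36, -2, -24, -42, -23, -8] -> [-36, -24, -42, -23, -8] -> [-36, -24, -42, -23, -8] -> [72, 48, 84, 46, 16]
  [-17, -49, 38, -34, -20, -3, 36, 44, 2, -27] -> [-17, -49, -34, -20, -3, 2, -27] -> [-14, -46, -31, -17, 0, 5, -24] -> [-14, -46, -31, -17, -24] -> [-14, -46, -31, -17, -24] -> [28, 92, 62, 34, 48]
  [49, 27, 18, 3, -19, 22, 23, -11] -> [3, -19, -11] -> [6, -16, -8] -> [-16, -8] -> [-16, -8] -> [32, 16]
  [-27, -19, -10, 38, -30, 29] -> [-27, -19, -10, -30] -> [-24, -16, -7, -27] -> [-24, -16, -7, -27] -> [-24, -16, -27] -> [48, 32, 54]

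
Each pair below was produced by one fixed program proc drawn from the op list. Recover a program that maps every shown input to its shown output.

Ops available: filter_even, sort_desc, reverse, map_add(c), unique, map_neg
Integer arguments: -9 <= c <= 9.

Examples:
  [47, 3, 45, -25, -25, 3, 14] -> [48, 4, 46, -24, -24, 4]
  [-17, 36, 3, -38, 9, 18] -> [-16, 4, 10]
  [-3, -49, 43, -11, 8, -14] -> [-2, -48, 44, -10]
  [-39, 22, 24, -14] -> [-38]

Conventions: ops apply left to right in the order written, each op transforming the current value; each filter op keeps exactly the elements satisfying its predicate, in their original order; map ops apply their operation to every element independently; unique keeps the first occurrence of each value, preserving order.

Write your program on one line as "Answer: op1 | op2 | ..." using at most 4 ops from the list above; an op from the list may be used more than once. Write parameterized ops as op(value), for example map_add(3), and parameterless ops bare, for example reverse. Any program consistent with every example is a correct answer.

map_neg | map_add(-1) | filter_even | map_neg

Check, running the answer program on each example:
  [47, 3, 45, -25, -25, 3, 14] -> [-47, -3, -45, 25, 25, -3, -14] -> [-48, -4, -46, 24, 24, -4, -15] -> [-48, -4, -46, 24, 24, -4] -> [48, 4, 46, -24, -24, 4]
  [-17, 36, 3, -38, 9, 18] -> [17, -36, -3, 38, -9, -18] -> [16, -37, -4, 37, -10, -19] -> [16, -4, -10] -> [-16, 4, 10]
  [-3, -49, 43, -11, 8, -14] -> [3, 49, -43, 11, -8, 14] -> [2, 48, -44, 10, -9, 13] -> [2, 48, -44, 10] -> [-2, -48, 44, -10]
  [-39, 22, 24, -14] -> [39, -22, -24, 14] -> [38, -23, -25, 13] -> [38] -> [-38]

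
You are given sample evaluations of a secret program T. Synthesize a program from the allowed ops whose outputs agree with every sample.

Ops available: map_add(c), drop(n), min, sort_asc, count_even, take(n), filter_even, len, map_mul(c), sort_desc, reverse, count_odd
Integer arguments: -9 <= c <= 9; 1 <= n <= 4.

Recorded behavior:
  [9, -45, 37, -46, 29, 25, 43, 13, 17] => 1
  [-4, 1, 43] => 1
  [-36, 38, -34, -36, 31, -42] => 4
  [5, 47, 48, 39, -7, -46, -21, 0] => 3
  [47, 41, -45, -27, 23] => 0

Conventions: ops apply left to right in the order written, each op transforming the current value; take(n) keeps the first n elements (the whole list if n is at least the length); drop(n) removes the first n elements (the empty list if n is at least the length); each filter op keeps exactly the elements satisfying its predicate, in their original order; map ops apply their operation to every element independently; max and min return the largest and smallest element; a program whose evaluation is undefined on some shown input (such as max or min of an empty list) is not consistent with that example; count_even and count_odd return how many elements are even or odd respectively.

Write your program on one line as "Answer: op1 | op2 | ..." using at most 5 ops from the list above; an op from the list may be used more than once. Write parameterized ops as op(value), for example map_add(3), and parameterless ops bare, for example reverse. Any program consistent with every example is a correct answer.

filter_even | reverse | map_add(-9) | take(4) | len

Check, running the answer program on each example:
  [9, -45, 37, -46, 29, 25, 43, 13, 17] -> [-46] -> [-46] -> [-55] -> [-55] -> 1
  [-4, 1, 43] -> [-4] -> [-4] -> [-13] -> [-13] -> 1
  [-36, 38, -34, -36, 31, -42] -> [-36, 38, -34, -36, -42] -> [-42, -36, -34, 38, -36] -> [-51, -45, -43, 29, -45] -> [-51, -45, -43, 29] -> 4
  [5, 47, 48, 39, -7, -46, -21, 0] -> [48, -46, 0] -> [0, -46, 48] -> [-9, -55, 39] -> [-9, -55, 39] -> 3
  [47, 41, -45, -27, 23] -> [] -> [] -> [] -> [] -> 0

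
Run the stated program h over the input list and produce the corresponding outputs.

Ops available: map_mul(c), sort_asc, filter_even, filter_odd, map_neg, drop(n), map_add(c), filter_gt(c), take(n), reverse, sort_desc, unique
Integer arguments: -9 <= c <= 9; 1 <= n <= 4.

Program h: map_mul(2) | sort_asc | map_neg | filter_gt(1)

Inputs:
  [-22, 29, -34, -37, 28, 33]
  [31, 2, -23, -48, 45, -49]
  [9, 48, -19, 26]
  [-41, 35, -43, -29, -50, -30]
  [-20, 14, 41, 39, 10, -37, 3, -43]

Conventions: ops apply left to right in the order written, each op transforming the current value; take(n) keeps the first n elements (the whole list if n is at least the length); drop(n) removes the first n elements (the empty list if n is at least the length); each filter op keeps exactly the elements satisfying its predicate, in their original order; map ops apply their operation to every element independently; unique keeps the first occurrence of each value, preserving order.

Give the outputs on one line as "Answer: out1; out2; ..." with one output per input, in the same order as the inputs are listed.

Execution, op by op:
  [-22, 29, -34, -37, 28, 33] -> [-44, 58, -68, -74, 56, 66] -> [-74, -68, -44, 56, 58, 66] -> [74, 68, 44, -56, -58, -66] -> [74, 68, 44]
  [31, 2, -23, -48, 45, -49] -> [62, 4, -46, -96, 90, -98] -> [-98, -96, -46, 4, 62, 90] -> [98, 96, 46, -4, -62, -90] -> [98, 96, 46]
  [9, 48, -19, 26] -> [18, 96, -38, 52] -> [-38, 18, 52, 96] -> [38, -18, -52, -96] -> [38]
  [-41, 35, -43, -29, -50, -30] -> [-82, 70, -86, -58, -100, -60] -> [-100, -86, -82, -60, -58, 70] -> [100, 86, 82, 60, 58, -70] -> [100, 86, 82, 60, 58]
  [-20, 14, 41, 39, 10, -37, 3, -43] -> [-40, 28, 82, 78, 20, -74, 6, -86] -> [-86, -74, -40, 6, 20, 28, 78, 82] -> [86, 74, 40, -6, -20, -28, -78, -82] -> [86, 74, 40]

[74, 68, 44]; [98, 96, 46]; [38]; [100, 86, 82, 60, 58]; [86, 74, 40]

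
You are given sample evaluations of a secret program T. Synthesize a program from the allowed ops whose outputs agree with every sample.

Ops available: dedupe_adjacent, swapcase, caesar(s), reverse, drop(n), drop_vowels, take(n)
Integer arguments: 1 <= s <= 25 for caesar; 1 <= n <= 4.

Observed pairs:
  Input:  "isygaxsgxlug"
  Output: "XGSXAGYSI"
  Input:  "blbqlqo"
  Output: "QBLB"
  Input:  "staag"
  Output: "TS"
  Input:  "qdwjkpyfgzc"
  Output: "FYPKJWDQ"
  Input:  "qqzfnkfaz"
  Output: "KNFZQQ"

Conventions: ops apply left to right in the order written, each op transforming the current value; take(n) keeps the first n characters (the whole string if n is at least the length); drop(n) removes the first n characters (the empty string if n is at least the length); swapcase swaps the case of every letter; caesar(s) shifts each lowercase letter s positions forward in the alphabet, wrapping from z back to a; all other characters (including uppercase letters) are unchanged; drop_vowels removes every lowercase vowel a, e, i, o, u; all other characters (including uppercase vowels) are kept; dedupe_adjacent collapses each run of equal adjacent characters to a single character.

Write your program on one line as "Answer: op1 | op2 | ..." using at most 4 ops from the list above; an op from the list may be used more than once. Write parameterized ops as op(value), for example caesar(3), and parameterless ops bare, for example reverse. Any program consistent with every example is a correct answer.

reverse | swapcase | drop(3)

Check, running the answer program on each example:
  "isygaxsgxlug" -> "gulxgsxagysi" -> "GULXGSXAGYSI" -> "XGSXAGYSI"
  "blbqlqo" -> "oqlqblb" -> "OQLQBLB" -> "QBLB"
  "staag" -> "gaats" -> "GAATS" -> "TS"
  "qdwjkpyfgzc" -> "czgfypkjwdq" -> "CZGFYPKJWDQ" -> "FYPKJWDQ"
  "qqzfnkfaz" -> "zafknfzqq" -> "ZAFKNFZQQ" -> "KNFZQQ"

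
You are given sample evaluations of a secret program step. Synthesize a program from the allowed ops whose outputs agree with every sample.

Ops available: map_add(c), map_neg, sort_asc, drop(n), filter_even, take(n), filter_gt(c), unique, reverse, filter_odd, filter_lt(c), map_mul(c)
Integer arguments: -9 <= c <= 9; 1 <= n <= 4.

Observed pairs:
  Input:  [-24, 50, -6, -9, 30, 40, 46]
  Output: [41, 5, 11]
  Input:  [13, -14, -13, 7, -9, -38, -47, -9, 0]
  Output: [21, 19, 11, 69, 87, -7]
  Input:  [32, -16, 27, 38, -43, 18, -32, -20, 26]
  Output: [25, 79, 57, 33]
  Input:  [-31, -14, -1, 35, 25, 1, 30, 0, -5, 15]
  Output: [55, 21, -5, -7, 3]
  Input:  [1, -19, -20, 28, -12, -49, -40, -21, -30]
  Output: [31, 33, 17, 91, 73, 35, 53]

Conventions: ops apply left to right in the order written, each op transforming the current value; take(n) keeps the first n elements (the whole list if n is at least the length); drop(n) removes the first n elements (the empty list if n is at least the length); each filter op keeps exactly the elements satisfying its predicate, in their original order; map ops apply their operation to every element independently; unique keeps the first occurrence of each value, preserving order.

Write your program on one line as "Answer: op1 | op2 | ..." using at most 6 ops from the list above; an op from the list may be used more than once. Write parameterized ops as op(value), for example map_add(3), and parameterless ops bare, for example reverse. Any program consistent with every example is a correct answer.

map_mul(2) | unique | map_add(7) | filter_lt(9) | map_neg

Check, running the answer program on each example:
  [-24, 50, -6, -9, 30, 40, 46] -> [-48, 100, -12, -18, 60, 80, 92] -> [-48, 100, -12, -18, 60, 80, 92] -> [-41, 107, -5, -11, 67, 87, 99] -> [-41, -5, -11] -> [41, 5, 11]
  [13, -14, -13, 7, -9, -38, -47, -9, 0] -> [26, -28, -26, 14, -18, -76, -94, -18, 0] -> [26, -28, -26, 14, -18, -76, -94, 0] -> [33, -21, -19, 21, -11, -69, -87, 7] -> [-21, -19, -11, -69, -87, 7] -> [21, 19, 11, 69, 87, -7]
  [32, -16, 27, 38, -43, 18, -32, -20, 26] -> [64, -32, 54, 76, -86, 36, -64, -40, 52] -> [64, -32, 54, 76, -86, 36, -64, -40, 52] -> [71, -25, 61, 83, -79, 43, -57, -33, 59] -> [-25, -79, -57, -33] -> [25, 79, 57, 33]
  [-31, -14, -1, 35, 25, 1, 30, 0, -5, 15] -> [-62, -28, -2, 70, 50, 2, 60, 0, -10, 30] -> [-62, -28, -2, 70, 50, 2, 60, 0, -10, 30] -> [-55, -21, 5, 77, 57, 9, 67, 7, -3, 37] -> [-55, -21, 5, 7, -3] -> [55, 21, -5, -7, 3]
  [1, -19, -20, 28, -12, -49, -40, -21, -30] -> [2, -38, -40, 56, -24, -98, -80, -42, -60] -> [2, -38, -40, 56, -24, -98, -80, -42, -60] -> [9, -31, -33, 63, -17, -91, -73, -35, -53] -> [-31, -33, -17, -91, -73, -35, -53] -> [31, 33, 17, 91, 73, 35, 53]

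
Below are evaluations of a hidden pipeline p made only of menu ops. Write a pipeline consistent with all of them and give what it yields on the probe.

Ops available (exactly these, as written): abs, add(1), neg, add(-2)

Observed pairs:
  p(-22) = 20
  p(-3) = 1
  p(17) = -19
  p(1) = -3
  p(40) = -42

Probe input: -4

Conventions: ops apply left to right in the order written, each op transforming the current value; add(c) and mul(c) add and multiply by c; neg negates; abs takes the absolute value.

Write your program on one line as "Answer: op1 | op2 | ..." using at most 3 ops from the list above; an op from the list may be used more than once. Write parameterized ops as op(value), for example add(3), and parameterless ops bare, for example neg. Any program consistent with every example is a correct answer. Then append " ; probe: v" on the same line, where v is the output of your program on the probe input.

neg | add(-2) ; probe: 2

Check, running the answer program on each example:
  -22 -> 22 -> 20
  -3 -> 3 -> 1
  17 -> -17 -> -19
  1 -> -1 -> -3
  40 -> -40 -> -42
  probe: -4 -> 4 -> 2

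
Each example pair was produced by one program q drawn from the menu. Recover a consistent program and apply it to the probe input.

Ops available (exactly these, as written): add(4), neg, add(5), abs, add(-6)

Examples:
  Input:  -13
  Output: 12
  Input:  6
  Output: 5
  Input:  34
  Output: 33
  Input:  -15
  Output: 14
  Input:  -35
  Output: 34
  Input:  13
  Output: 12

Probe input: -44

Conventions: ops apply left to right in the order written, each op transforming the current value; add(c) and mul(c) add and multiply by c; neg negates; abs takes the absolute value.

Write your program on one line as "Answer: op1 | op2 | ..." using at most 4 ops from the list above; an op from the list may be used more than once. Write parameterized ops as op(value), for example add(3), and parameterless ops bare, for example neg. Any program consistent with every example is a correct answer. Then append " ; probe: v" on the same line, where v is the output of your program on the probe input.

abs | add(5) | add(-6) ; probe: 43

Check, running the answer program on each example:
  -13 -> 13 -> 18 -> 12
  6 -> 6 -> 11 -> 5
  34 -> 34 -> 39 -> 33
  -15 -> 15 -> 20 -> 14
  -35 -> 35 -> 40 -> 34
  13 -> 13 -> 18 -> 12
  probe: -44 -> 44 -> 49 -> 43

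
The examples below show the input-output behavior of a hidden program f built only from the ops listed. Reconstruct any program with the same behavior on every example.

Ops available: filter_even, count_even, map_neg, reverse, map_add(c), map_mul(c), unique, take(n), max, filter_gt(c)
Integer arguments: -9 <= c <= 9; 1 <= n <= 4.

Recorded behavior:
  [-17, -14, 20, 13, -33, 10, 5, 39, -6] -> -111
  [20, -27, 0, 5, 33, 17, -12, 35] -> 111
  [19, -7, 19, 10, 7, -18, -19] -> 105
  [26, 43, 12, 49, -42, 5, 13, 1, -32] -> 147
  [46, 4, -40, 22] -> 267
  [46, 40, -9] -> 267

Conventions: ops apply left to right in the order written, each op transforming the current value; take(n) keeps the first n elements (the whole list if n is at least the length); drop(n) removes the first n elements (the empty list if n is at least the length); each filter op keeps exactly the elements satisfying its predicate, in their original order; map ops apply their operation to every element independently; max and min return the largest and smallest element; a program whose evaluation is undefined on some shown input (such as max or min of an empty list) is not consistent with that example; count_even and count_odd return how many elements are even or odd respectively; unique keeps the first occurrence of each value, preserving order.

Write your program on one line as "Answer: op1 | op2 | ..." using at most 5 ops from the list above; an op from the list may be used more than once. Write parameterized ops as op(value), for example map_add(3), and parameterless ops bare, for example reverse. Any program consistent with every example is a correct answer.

map_mul(2) | take(1) | map_mul(3) | map_add(-9) | max

Check, running the answer program on each example:
  [-17, -14, 20, 13, -33, 10, 5, 39, -6] -> [-34, -28, 40, 26, -66, 20, 10, 78, -12] -> [-34] -> [-102] -> [-111] -> -111
  [20, -27, 0, 5, 33, 17, -12, 35] -> [40, -54, 0, 10, 66, 34, -24, 70] -> [40] -> [120] -> [111] -> 111
  [19, -7, 19, 10, 7, -18, -19] -> [38, -14, 38, 20, 14, -36, -38] -> [38] -> [114] -> [105] -> 105
  [26, 43, 12, 49, -42, 5, 13, 1, -32] -> [52, 86, 24, 98, -84, 10, 26, 2, -64] -> [52] -> [156] -> [147] -> 147
  [46, 4, -40, 22] -> [92, 8, -80, 44] -> [92] -> [276] -> [267] -> 267
  [46, 40, -9] -> [92, 80, -18] -> [92] -> [276] -> [267] -> 267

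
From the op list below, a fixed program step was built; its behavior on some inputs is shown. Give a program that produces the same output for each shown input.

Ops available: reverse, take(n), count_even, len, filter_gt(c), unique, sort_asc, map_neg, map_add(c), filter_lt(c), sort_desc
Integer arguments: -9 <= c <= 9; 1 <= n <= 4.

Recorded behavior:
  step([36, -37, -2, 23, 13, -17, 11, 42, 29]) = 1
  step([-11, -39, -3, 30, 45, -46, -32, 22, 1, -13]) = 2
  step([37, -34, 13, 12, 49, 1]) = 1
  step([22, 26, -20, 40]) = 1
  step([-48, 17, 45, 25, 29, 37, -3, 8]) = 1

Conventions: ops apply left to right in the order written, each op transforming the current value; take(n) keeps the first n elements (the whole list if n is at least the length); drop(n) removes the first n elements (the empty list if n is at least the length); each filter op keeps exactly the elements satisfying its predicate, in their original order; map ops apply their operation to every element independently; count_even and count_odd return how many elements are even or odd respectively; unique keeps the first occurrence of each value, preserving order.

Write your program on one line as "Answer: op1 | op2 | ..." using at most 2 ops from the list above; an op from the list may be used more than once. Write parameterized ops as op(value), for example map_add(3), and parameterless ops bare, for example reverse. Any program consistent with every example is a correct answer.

filter_lt(1) | count_even

Check, running the answer program on each example:
  [36, -37, -2, 23, 13, -17, 11, 42, 29] -> [-37, -2, -17] -> 1
  [-11, -39, -3, 30, 45, -46, -32, 22, 1, -13] -> [-11, -39, -3, -46, -32, -13] -> 2
  [37, -34, 13, 12, 49, 1] -> [-34] -> 1
  [22, 26, -20, 40] -> [-20] -> 1
  [-48, 17, 45, 25, 29, 37, -3, 8] -> [-48, -3] -> 1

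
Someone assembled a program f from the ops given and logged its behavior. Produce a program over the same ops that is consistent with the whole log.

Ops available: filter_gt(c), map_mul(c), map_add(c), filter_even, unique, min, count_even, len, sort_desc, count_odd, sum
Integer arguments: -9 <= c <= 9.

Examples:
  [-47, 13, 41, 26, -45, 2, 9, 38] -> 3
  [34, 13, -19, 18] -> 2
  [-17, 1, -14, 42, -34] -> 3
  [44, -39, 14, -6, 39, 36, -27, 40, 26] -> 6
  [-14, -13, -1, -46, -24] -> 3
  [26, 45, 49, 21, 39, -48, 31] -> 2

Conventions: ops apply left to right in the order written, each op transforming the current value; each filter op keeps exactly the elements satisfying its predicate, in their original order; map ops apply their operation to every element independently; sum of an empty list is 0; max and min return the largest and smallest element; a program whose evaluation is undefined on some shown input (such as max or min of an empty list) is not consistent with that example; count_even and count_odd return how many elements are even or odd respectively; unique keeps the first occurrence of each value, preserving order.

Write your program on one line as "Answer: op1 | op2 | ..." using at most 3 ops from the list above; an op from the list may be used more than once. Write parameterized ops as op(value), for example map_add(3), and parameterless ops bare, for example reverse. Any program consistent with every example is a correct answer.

map_add(7) | count_odd

Check, running the answer program on each example:
  [-47, 13, 41, 26, -45, 2, 9, 38] -> [-40, 20, 48, 33, -38, 9, 16, 45] -> 3
  [34, 13, -19, 18] -> [41, 20, -12, 25] -> 2
  [-17, 1, -14, 42, -34] -> [-10, 8, -7, 49, -27] -> 3
  [44, -39, 14, -6, 39, 36, -27, 40, 26] -> [51, -32, 21, 1, 46, 43, -20, 47, 33] -> 6
  [-14, -13, -1, -46, -24] -> [-7, -6, 6, -39, -17] -> 3
  [26, 45, 49, 21, 39, -48, 31] -> [33, 52, 56, 28, 46, -41, 38] -> 2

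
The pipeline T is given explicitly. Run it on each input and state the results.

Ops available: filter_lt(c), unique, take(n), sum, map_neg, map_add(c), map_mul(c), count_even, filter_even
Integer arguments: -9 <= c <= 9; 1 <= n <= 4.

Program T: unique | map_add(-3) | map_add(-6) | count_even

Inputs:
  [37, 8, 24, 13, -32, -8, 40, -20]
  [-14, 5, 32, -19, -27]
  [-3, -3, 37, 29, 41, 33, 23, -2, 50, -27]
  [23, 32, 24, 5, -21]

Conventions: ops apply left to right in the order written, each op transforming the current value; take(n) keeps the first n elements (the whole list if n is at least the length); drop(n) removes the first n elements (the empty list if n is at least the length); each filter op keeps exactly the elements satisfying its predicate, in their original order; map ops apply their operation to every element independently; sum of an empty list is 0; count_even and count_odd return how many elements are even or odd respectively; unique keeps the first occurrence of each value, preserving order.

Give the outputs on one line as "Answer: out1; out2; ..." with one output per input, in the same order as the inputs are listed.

Execution, op by op:
  [37, 8, 24, 13, -32, -8, 40, -20] -> [37, 8, 24, 13, -32, -8, 40, -20] -> [34, 5, 21, 10, -35, -11, 37, -23] -> [28, -1, 15, 4, -41, -17, 31, -29] -> 2
  [-14, 5, 32, -19, -27] -> [-14, 5, 32, -19, -27] -> [-17, 2, 29, -22, -30] -> [-23, -4, 23, -28, -36] -> 3
  [-3, -3, 37, 29, 41, 33, 23, -2, 50, -27] -> [-3, 37, 29, 41, 33, 23, -2, 50, -27] -> [-6, 34, 26, 38, 30, 20, -5, 47, -30] -> [-12, 28, 20, 32, 24, 14, -11, 41, -36] -> 7
  [23, 32, 24, 5, -21] -> [23, 32, 24, 5, -21] -> [20, 29, 21, 2, -24] -> [14, 23, 15, -4, -30] -> 3

2; 3; 7; 3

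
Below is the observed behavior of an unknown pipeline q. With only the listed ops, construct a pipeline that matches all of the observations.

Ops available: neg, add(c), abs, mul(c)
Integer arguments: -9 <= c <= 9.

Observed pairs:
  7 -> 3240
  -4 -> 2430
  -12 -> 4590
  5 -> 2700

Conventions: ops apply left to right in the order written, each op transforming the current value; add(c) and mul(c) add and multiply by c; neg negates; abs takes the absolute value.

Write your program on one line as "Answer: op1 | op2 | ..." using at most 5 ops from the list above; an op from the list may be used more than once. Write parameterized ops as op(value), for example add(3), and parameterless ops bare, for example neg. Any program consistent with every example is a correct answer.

abs | add(5) | mul(-5) | mul(-6) | mul(9)

Check, running the answer program on each example:
  7 -> 7 -> 12 -> -60 -> 360 -> 3240
  -4 -> 4 -> 9 -> -45 -> 270 -> 2430
  -12 -> 12 -> 17 -> -85 -> 510 -> 4590
  5 -> 5 -> 10 -> -50 -> 300 -> 2700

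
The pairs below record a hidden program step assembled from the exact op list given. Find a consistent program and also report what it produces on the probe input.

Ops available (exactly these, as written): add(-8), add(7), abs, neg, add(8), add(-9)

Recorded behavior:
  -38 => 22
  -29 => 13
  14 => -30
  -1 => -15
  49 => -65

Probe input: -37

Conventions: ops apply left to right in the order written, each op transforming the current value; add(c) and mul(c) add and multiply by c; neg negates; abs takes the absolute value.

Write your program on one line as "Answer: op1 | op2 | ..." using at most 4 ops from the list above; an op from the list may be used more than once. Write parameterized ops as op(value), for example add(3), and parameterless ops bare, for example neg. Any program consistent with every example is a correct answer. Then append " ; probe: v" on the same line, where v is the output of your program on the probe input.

add(8) | neg | add(-8) ; probe: 21

Check, running the answer program on each example:
  -38 -> -30 -> 30 -> 22
  -29 -> -21 -> 21 -> 13
  14 -> 22 -> -22 -> -30
  -1 -> 7 -> -7 -> -15
  49 -> 57 -> -57 -> -65
  probe: -37 -> -29 -> 29 -> 21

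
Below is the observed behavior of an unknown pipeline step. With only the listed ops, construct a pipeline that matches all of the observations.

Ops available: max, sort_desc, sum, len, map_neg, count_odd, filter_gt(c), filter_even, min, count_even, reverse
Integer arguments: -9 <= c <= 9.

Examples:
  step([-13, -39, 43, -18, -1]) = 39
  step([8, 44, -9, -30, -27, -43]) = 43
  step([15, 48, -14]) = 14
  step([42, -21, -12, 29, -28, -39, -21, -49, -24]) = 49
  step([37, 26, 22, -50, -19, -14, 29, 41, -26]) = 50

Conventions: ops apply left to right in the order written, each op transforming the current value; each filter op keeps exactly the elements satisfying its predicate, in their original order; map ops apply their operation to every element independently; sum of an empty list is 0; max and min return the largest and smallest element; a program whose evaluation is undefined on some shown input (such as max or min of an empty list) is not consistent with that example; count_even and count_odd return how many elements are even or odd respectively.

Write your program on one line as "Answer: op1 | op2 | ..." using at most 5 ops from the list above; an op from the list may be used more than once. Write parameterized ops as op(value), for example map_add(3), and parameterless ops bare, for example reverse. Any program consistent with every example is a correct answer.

map_neg | filter_gt(-9) | filter_gt(-7) | max

Check, running the answer program on each example:
  [-13, -39, 43, -18, -1] -> [13, 39, -43, 18, 1] -> [13, 39, 18, 1] -> [13, 39, 18, 1] -> 39
  [8, 44, -9, -30, -27, -43] -> [-8, -44, 9, 30, 27, 43] -> [-8, 9, 30, 27, 43] -> [9, 30, 27, 43] -> 43
  [15, 48, -14] -> [-15, -48, 14] -> [14] -> [14] -> 14
  [42, -21, -12, 29, -28, -39, -21, -49, -24] -> [-42, 21, 12, -29, 28, 39, 21, 49, 24] -> [21, 12, 28, 39, 21, 49, 24] -> [21, 12, 28, 39, 21, 49, 24] -> 49
  [37, 26, 22, -50, -19, -14, 29, 41, -26] -> [-37, -26, -22, 50, 19, 14, -29, -41, 26] -> [50, 19, 14, 26] -> [50, 19, 14, 26] -> 50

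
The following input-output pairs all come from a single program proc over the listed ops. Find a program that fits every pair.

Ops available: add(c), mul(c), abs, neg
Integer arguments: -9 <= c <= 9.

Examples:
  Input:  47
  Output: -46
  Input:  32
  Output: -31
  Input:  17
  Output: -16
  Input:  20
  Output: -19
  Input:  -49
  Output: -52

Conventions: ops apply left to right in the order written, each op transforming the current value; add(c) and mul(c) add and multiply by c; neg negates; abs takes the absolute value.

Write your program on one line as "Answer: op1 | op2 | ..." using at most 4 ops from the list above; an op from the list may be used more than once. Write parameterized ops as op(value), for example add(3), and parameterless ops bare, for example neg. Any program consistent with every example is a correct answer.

add(-2) | abs | neg | add(-1)

Check, running the answer program on each example:
  47 -> 45 -> 45 -> -45 -> -46
  32 -> 30 -> 30 -> -30 -> -31
  17 -> 15 -> 15 -> -15 -> -16
  20 -> 18 -> 18 -> -18 -> -19
  -49 -> -51 -> 51 -> -51 -> -52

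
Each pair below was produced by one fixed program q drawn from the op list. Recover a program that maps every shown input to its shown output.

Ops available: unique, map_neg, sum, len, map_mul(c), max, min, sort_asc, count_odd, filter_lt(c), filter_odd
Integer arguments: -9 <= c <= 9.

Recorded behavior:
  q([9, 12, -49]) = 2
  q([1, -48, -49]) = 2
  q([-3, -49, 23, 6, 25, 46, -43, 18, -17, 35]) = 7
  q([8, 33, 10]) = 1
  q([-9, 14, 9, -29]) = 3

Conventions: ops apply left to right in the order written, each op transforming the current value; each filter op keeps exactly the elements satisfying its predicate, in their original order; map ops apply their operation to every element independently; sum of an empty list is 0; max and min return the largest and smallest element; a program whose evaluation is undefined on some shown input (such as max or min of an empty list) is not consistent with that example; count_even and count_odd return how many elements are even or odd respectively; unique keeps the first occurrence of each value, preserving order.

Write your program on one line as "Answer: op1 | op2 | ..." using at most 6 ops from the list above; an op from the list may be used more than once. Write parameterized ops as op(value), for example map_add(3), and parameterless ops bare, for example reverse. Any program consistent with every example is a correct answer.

filter_odd | map_mul(6) | map_mul(5) | map_neg | len

Check, running the answer program on each example:
  [9, 12, -49] -> [9, -49] -> [54, -294] -> [270, -1470] -> [-270, 1470] -> 2
  [1, -48, -49] -> [1, -49] -> [6, -294] -> [30, -1470] -> [-30, 1470] -> 2
  [-3, -49, 23, 6, 25, 46, -43, 18, -17, 35] -> [-3, -49, 23, 25, -43, -17, 35] -> [-18, -294, 138, 150, -258, -102, 210] -> [-90, -1470, 690, 750, -1290, -510, 1050] -> [90, 1470, -690, -750, 1290, 510, -1050] -> 7
  [8, 33, 10] -> [33] -> [198] -> [990] -> [-990] -> 1
  [-9, 14, 9, -29] -> [-9, 9, -29] -> [-54, 54, -174] -> [-270, 270, -870] -> [270, -270, 870] -> 3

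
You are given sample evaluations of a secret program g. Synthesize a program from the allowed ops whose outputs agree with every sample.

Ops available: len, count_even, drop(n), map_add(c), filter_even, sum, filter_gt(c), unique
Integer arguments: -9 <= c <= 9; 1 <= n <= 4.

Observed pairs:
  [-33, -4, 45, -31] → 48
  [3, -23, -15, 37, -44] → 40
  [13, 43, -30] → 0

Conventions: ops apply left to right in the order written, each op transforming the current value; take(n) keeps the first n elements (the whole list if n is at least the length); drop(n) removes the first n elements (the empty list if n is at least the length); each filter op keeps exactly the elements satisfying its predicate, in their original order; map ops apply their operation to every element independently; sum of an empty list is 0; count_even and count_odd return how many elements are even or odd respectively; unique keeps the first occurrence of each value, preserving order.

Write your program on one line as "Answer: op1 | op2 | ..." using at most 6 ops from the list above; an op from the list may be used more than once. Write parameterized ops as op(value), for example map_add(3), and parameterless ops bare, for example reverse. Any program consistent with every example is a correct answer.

map_add(-2) | map_add(5) | drop(2) | filter_gt(6) | sum

Check, running the answer program on each example:
  [-33, -4, 45, -31] -> [-35, -6, 43, -33] -> [-30, -1, 48, -28] -> [48, -28] -> [48] -> 48
  [3, -23, -15, 37, -44] -> [1, -25, -17, 35, -46] -> [6, -20, -12, 40, -41] -> [-12, 40, -41] -> [40] -> 40
  [13, 43, -30] -> [11, 41, -32] -> [16, 46, -27] -> [-27] -> [] -> 0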